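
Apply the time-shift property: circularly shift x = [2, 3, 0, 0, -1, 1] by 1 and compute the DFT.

Time shift by 1: X_shifted[k] = ω_6^(1k) · X[k]
Shifted x = [1, 2, 3, 0, 0, -1]

DFT(x[n-1]) = [5, -5.1962i, -1, 3, -1, 5.1962i]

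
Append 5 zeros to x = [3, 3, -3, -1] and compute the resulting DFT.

Original 4-point DFT: [2, 6-4i, -2, 6+4i]
Zero-padded 9-point DFT provides frequency interpolation.

DFT_9([x, 0, ...]) = [2, 5.2772+1.8921i, 6.8400-2.7944i, 2.0000-5.1962i, -1.6172-2.0884i, -1.6172+2.0884i, 2.0000+5.1962i, 6.8400+2.7944i, 5.2772-1.8921i]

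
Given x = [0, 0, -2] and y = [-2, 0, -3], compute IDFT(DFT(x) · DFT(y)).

(x ⊛ y)[n] = Σ(m=0 to 2) x[m] · y[(n-m) mod 3]

Computing each output sample:
(x ⊛ y)[0] = 0
(x ⊛ y)[1] = 6
(x ⊛ y)[2] = 4

x ⊛ y = [0, 6, 4]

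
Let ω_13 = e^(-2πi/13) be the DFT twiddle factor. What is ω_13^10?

ω_13^10 = e^(-2πi·10/13)
= cos(-2π·10/13) + i·sin(-2π·10/13)
= cos(-20π/13) + i·sin(-20π/13)

ω_13^10 = cos(-20π/13) + i·sin(-20π/13) = 0.1205+0.9927i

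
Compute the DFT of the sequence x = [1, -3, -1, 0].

X[k] = Σ(n=0 to 3) x[n] · ω_4^(nk)
where ω_4 = e^(-2πi/4)

Computing each X[k]:
X[0] = -3
X[1] = 2+3i
X[2] = 3
X[3] = 2-3i

X = [-3, 2+3i, 3, 2-3i]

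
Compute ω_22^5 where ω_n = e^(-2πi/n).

ω_22^5 = e^(-2πi·5/22)
= cos(-2π·5/22) + i·sin(-2π·5/22)
= cos(-10π/22) + i·sin(-10π/22)

ω_22^5 = cos(-10π/22) + i·sin(-10π/22) = 0.1423-0.9898i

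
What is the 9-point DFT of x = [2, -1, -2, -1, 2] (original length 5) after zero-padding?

Original 5-point DFT: [0, 4.7361+3.4410i, 0.2639+0.8123i, 0.2639-0.8123i, 4.7361-3.4410i]
Zero-padded 9-point DFT provides frequency interpolation.

DFT_9([x, 0, ...]) = [0, -0.4927+2.7944i, 5.7378+2.0884i, 1.5000-2.5981i, 2.2549+1.8921i, 2.2549-1.8921i, 1.5000+2.5981i, 5.7378-2.0884i, -0.4927-2.7944i]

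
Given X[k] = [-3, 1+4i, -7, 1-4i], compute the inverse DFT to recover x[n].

x[n] = (1/4) Σ(k=0 to 3) X[k] · e^(2πikn/4)

Computing each x[n]:
x[0] = -2
x[1] = -1
x[2] = -3
x[3] = 3

x = [-2, -1, -3, 3]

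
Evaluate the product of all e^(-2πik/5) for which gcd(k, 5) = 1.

The primitive 5th roots of unity are ω_5^k for k coprime to 5: k ∈ {1, 2, 3, 4}
Their product equals the constant term of the cyclotomic polynomial Φ_5(x) up to sign.
For n ≥ 3, the product of all primitive nth roots of unity is 1. (For n=1 it is 1; for n=2 it is -1.)

1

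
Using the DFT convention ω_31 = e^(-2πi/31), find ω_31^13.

ω_31^13 = e^(-2πi·13/31)
= cos(-2π·13/31) + i·sin(-2π·13/31)
= cos(-26π/31) + i·sin(-26π/31)

ω_31^13 = cos(-26π/31) + i·sin(-26π/31) = -0.8743-0.4853i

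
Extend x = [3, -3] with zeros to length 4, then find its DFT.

Original 2-point DFT: [0, 6]
Zero-padded 4-point DFT provides frequency interpolation.

DFT_4([x, 0, ...]) = [0, 3+3i, 6, 3-3i]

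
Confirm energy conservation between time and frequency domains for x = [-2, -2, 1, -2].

Time domain:
Σ|x[n]|² = |-2|² + |-2|² + |1|² + |-2|² = 13.0000

Frequency domain:
(1/4)Σ|X[k]|² = (1/4)(|-5|² + |-3|² + |3|² + |-3|²) = (1/4)·52.0000 = 13.0000

Both sides agree, confirming Parseval's theorem.

Σ|x[n]|² = (1/N)Σ|X[k]|² = 13.0000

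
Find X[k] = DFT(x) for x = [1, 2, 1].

X[k] = Σ(n=0 to 2) x[n] · ω_3^(nk)
where ω_3 = e^(-2πi/3)

Computing each X[k]:
X[0] = 4
X[1] = -0.5000-0.8660i
X[2] = -0.5000+0.8660i

X = [4, -0.5000-0.8660i, -0.5000+0.8660i]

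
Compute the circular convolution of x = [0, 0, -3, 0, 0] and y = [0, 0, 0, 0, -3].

(x ⊛ y)[n] = Σ(m=0 to 4) x[m] · y[(n-m) mod 5]

Computing each output sample:
(x ⊛ y)[0] = 0
(x ⊛ y)[1] = 9
(x ⊛ y)[2] = 0
(x ⊛ y)[3] = 0
(x ⊛ y)[4] = 0

x ⊛ y = [0, 9, 0, 0, 0]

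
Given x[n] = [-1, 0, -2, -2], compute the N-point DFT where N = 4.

X[k] = Σ(n=0 to 3) x[n] · ω_4^(nk)
where ω_4 = e^(-2πi/4)

Computing each X[k]:
X[0] = -5
X[1] = 1-2i
X[2] = -1
X[3] = 1+2i

X = [-5, 1-2i, -1, 1+2i]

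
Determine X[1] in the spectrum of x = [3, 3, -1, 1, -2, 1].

X[1] = Σ(n=0 to 5) x[n] · ω_6^(1n) where ω_6 = e^(-2πi/6)
= (3)·ω_6^0 + (3)·ω_6^1 + (-1)·ω_6^2 + (1)·ω_6^3 + (-2)·ω_6^4 + (1)·ω_6^5

X[1] = 5.5000-2.5981i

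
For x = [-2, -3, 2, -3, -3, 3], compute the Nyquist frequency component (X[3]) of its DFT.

X[3] = Σ(n=0 to 5) x[n] · ω_6^(3n) where ω_6 = e^(-2πi/6)
= (-2)·ω_6^0 + (-3)·ω_6^3 + (2)·ω_6^6 + (-3)·ω_6^9 + (-3)·ω_6^12 + (3)·ω_6^15

X[3] = 0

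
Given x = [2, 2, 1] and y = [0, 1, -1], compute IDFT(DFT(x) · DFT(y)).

(x ⊛ y)[n] = Σ(m=0 to 2) x[m] · y[(n-m) mod 3]

Computing each output sample:
(x ⊛ y)[0] = -1
(x ⊛ y)[1] = 1
(x ⊛ y)[2] = 0

x ⊛ y = [-1, 1, 0]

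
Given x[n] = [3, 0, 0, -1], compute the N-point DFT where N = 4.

X[k] = Σ(n=0 to 3) x[n] · ω_4^(nk)
where ω_4 = e^(-2πi/4)

Computing each X[k]:
X[0] = 2
X[1] = 3-1i
X[2] = 4
X[3] = 3+1i

X = [2, 3-1i, 4, 3+1i]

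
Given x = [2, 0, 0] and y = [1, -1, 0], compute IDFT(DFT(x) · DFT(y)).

(x ⊛ y)[n] = Σ(m=0 to 2) x[m] · y[(n-m) mod 3]

Computing each output sample:
(x ⊛ y)[0] = 2
(x ⊛ y)[1] = -2
(x ⊛ y)[2] = 0

x ⊛ y = [2, -2, 0]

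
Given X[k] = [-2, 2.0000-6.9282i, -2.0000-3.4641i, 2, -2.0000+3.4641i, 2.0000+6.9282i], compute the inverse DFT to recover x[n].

x[n] = (1/6) Σ(k=0 to 5) X[k] · e^(2πikn/6)

Computing each x[n]:
x[0] = 0
x[1] = 3
x[2] = 1
x[3] = -2
x[4] = -1
x[5] = -3

x = [0, 3, 1, -2, -1, -3]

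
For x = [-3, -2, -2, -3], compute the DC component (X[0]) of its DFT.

X[0] = Σ(n=0 to 3) x[n] · ω_4^0 = Σ x[n]
= (-3) + (-2) + (-2) + (-3)

X[0] = -10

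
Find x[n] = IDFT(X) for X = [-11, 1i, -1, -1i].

x[n] = (1/4) Σ(k=0 to 3) X[k] · e^(2πikn/4)

Computing each x[n]:
x[0] = -3
x[1] = -3
x[2] = -3
x[3] = -2

x = [-3, -3, -3, -2]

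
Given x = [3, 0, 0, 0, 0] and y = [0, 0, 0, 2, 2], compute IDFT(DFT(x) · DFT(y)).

(x ⊛ y)[n] = Σ(m=0 to 4) x[m] · y[(n-m) mod 5]

Computing each output sample:
(x ⊛ y)[0] = 0
(x ⊛ y)[1] = 0
(x ⊛ y)[2] = 0
(x ⊛ y)[3] = 6
(x ⊛ y)[4] = 6

x ⊛ y = [0, 0, 0, 6, 6]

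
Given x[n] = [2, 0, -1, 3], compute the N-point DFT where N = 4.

X[k] = Σ(n=0 to 3) x[n] · ω_4^(nk)
where ω_4 = e^(-2πi/4)

Computing each X[k]:
X[0] = 4
X[1] = 3+3i
X[2] = -2
X[3] = 3-3i

X = [4, 3+3i, -2, 3-3i]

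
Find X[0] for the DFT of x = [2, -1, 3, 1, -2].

X[0] = Σ(n=0 to 4) x[n] · ω_5^0 = Σ x[n]
= (2) + (-1) + (3) + (1) + (-2)

X[0] = 3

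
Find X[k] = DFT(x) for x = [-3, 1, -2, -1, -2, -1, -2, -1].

X[k] = Σ(n=0 to 7) x[n] · ω_8^(nk)
where ω_8 = e^(-2πi/8)

Computing each X[k]:
X[0] = -11
X[1] = 0.4142-1.4142i
X[2] = -1-2i
X[3] = -2.4142-1.4142i
X[4] = -7
X[5] = -2.4142+1.4142i
X[6] = -1+2i
X[7] = 0.4142+1.4142i

X = [-11, 0.4142-1.4142i, -1-2i, -2.4142-1.4142i, -7, -2.4142+1.4142i, -1+2i, 0.4142+1.4142i]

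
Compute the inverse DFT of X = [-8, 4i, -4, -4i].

x[n] = (1/4) Σ(k=0 to 3) X[k] · e^(2πikn/4)

Computing each x[n]:
x[0] = -3
x[1] = -3
x[2] = -3
x[3] = 1

x = [-3, -3, -3, 1]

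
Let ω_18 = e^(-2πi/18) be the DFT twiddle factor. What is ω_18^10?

ω_18^10 = e^(-2πi·10/18)
= cos(-2π·10/18) + i·sin(-2π·10/18)
= cos(-20π/18) + i·sin(-20π/18)

ω_18^10 = cos(-20π/18) + i·sin(-20π/18) = -0.9397+0.3420i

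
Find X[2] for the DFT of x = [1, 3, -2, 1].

X[2] = Σ(n=0 to 3) x[n] · ω_4^(2n) where ω_4 = e^(-2πi/4)
= (1)·ω_4^0 + (3)·ω_4^2 + (-2)·ω_4^4 + (1)·ω_4^6

X[2] = -5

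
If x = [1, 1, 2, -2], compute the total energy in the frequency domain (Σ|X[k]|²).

Parseval: Σ|x[n]|² = (1/N)Σ|X[k]|², so Σ|X[k]|² = N·Σ|x[n]|² = 4·10.0000

Σ|X[k]|² = N·Σ|x[n]|² = 4·10.0000 = 40.0000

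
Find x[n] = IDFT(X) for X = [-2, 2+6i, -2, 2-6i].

x[n] = (1/4) Σ(k=0 to 3) X[k] · e^(2πikn/4)

Computing each x[n]:
x[0] = 0
x[1] = -3
x[2] = -2
x[3] = 3

x = [0, -3, -2, 3]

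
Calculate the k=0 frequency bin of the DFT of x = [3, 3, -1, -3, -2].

X[0] = Σ(n=0 to 4) x[n] · ω_5^0 = Σ x[n]
= (3) + (3) + (-1) + (-3) + (-2)

X[0] = 0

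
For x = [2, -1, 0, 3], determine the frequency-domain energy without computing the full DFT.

Parseval: Σ|x[n]|² = (1/N)Σ|X[k]|², so Σ|X[k]|² = N·Σ|x[n]|² = 4·14.0000

Σ|X[k]|² = N·Σ|x[n]|² = 4·14.0000 = 56.0000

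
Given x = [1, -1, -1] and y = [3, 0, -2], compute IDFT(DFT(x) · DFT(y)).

(x ⊛ y)[n] = Σ(m=0 to 2) x[m] · y[(n-m) mod 3]

Computing each output sample:
(x ⊛ y)[0] = 5
(x ⊛ y)[1] = -1
(x ⊛ y)[2] = -5

x ⊛ y = [5, -1, -5]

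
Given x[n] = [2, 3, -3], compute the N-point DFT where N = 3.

X[k] = Σ(n=0 to 2) x[n] · ω_3^(nk)
where ω_3 = e^(-2πi/3)

Computing each X[k]:
X[0] = 2
X[1] = 2.0000-5.1962i
X[2] = 2.0000+5.1962i

X = [2, 2.0000-5.1962i, 2.0000+5.1962i]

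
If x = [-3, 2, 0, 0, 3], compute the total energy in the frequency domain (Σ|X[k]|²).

Parseval: Σ|x[n]|² = (1/N)Σ|X[k]|², so Σ|X[k]|² = N·Σ|x[n]|² = 5·22.0000

Σ|X[k]|² = N·Σ|x[n]|² = 5·22.0000 = 110.0000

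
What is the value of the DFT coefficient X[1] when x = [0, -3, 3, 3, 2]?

X[1] = Σ(n=0 to 4) x[n] · ω_5^(1n) where ω_5 = e^(-2πi/5)
= (0)·ω_5^0 + (-3)·ω_5^1 + (3)·ω_5^2 + (3)·ω_5^3 + (2)·ω_5^4

X[1] = -5.1631+4.7553i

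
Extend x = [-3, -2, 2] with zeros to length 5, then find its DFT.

Original 3-point DFT: [-3, -3.0000+3.4641i, -3.0000-3.4641i]
Zero-padded 5-point DFT provides frequency interpolation.

DFT_5([x, 0, ...]) = [-3, -5.2361+0.7265i, -0.7639+3.0777i, -0.7639-3.0777i, -5.2361-0.7265i]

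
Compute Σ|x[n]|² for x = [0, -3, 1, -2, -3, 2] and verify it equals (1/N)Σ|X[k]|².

Time domain:
Σ|x[n]|² = |0|² + |-3|² + |1|² + |-2|² + |-3|² + |2|² = 27.0000

Frequency domain:
(1/6)Σ|X[k]|² = (1/6)(|-5|² + |2.5000+0.8660i|² + |-0.5000+7.7942i|² + |1|² + |-0.5000-7.7942i|² + |2.5000-0.8660i|²) = (1/6)·162.0000 = 27.0000

Both sides agree, confirming Parseval's theorem.

Σ|x[n]|² = (1/N)Σ|X[k]|² = 27.0000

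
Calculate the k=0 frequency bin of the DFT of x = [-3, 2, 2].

X[0] = Σ(n=0 to 2) x[n] · ω_3^0 = Σ x[n]
= (-3) + (2) + (2)

X[0] = 1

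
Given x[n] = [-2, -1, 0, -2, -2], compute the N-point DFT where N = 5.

X[k] = Σ(n=0 to 4) x[n] · ω_5^(nk)
where ω_5 = e^(-2πi/5)

Computing each X[k]:
X[0] = -7
X[1] = -1.3090-2.1266i
X[2] = -0.1910+1.3143i
X[3] = -0.1910-1.3143i
X[4] = -1.3090+2.1266i

X = [-7, -1.3090-2.1266i, -0.1910+1.3143i, -0.1910-1.3143i, -1.3090+2.1266i]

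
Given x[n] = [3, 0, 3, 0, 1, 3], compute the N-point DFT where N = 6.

X[k] = Σ(n=0 to 5) x[n] · ω_6^(nk)
where ω_6 = e^(-2πi/6)

Computing each X[k]:
X[0] = 10
X[1] = 2.5000+0.8660i
X[2] = -0.5000+4.3301i
X[3] = 4
X[4] = -0.5000-4.3301i
X[5] = 2.5000-0.8660i

X = [10, 2.5000+0.8660i, -0.5000+4.3301i, 4, -0.5000-4.3301i, 2.5000-0.8660i]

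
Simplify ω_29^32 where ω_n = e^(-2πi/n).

Since ω_29^29 = 1, powers reduce modulo 29.
32 mod 29 = 3
So ω_29^32 = ω_29^3 = e^(-2πi·3/29)

ω_29^32 = ω_29^3 = 0.7961-0.6052i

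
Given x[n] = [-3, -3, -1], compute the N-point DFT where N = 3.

X[k] = Σ(n=0 to 2) x[n] · ω_3^(nk)
where ω_3 = e^(-2πi/3)

Computing each X[k]:
X[0] = -7
X[1] = -1.0000+1.7321i
X[2] = -1.0000-1.7321i

X = [-7, -1.0000+1.7321i, -1.0000-1.7321i]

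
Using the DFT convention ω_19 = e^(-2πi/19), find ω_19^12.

ω_19^12 = e^(-2πi·12/19)
= cos(-2π·12/19) + i·sin(-2π·12/19)
= cos(-24π/19) + i·sin(-24π/19)

ω_19^12 = cos(-24π/19) + i·sin(-24π/19) = -0.6773+0.7357i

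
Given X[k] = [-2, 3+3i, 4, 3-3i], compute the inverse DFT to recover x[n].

x[n] = (1/4) Σ(k=0 to 3) X[k] · e^(2πikn/4)

Computing each x[n]:
x[0] = 2
x[1] = -3
x[2] = -1
x[3] = 0

x = [2, -3, -1, 0]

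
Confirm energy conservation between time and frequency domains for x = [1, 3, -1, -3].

Time domain:
Σ|x[n]|² = |1|² + |3|² + |-1|² + |-3|² = 20.0000

Frequency domain:
(1/4)Σ|X[k]|² = (1/4)(|0|² + |2-6i|² + |0|² + |2+6i|²) = (1/4)·80.0000 = 20.0000

Both sides agree, confirming Parseval's theorem.

Σ|x[n]|² = (1/N)Σ|X[k]|² = 20.0000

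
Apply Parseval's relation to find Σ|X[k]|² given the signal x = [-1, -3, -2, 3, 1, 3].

Parseval: Σ|x[n]|² = (1/N)Σ|X[k]|², so Σ|X[k]|² = N·Σ|x[n]|² = 6·33.0000

Σ|X[k]|² = N·Σ|x[n]|² = 6·33.0000 = 198.0000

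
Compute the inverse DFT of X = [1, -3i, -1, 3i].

x[n] = (1/4) Σ(k=0 to 3) X[k] · e^(2πikn/4)

Computing each x[n]:
x[0] = 0
x[1] = 2
x[2] = 0
x[3] = -1

x = [0, 2, 0, -1]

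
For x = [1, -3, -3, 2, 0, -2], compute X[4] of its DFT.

X[4] = Σ(n=0 to 5) x[n] · ω_6^(4n) where ω_6 = e^(-2πi/6)
= (1)·ω_6^0 + (-3)·ω_6^4 + (-3)·ω_6^8 + (2)·ω_6^12 + (0)·ω_6^16 + (-2)·ω_6^20

X[4] = 7.0000+1.7321i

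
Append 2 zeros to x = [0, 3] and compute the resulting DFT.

Original 2-point DFT: [3, -3]
Zero-padded 4-point DFT provides frequency interpolation.

DFT_4([x, 0, ...]) = [3, -3i, -3, 3i]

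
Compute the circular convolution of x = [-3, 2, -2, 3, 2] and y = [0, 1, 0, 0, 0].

(x ⊛ y)[n] = Σ(m=0 to 4) x[m] · y[(n-m) mod 5]

Computing each output sample:
(x ⊛ y)[0] = 2
(x ⊛ y)[1] = -3
(x ⊛ y)[2] = 2
(x ⊛ y)[3] = -2
(x ⊛ y)[4] = 3

x ⊛ y = [2, -3, 2, -2, 3]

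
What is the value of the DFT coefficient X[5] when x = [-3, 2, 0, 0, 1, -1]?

X[5] = Σ(n=0 to 5) x[n] · ω_6^(5n) where ω_6 = e^(-2πi/6)
= (-3)·ω_6^0 + (2)·ω_6^5 + (0)·ω_6^10 + (0)·ω_6^15 + (1)·ω_6^20 + (-1)·ω_6^25

X[5] = -3.0000+1.7321i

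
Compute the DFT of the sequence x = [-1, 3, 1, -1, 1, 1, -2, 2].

X[k] = Σ(n=0 to 7) x[n] · ω_8^(nk)
where ω_8 = e^(-2πi/8)

Computing each X[k]:
X[0] = 4
X[1] = 1.5355-2.2929i
X[2] = 1-3i
X[3] = -5.5355+3.7071i
X[4] = -6
X[5] = -5.5355-3.7071i
X[6] = 1+3i
X[7] = 1.5355+2.2929i

X = [4, 1.5355-2.2929i, 1-3i, -5.5355+3.7071i, -6, -5.5355-3.7071i, 1+3i, 1.5355+2.2929i]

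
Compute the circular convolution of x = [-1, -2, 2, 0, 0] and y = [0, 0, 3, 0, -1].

(x ⊛ y)[n] = Σ(m=0 to 4) x[m] · y[(n-m) mod 5]

Computing each output sample:
(x ⊛ y)[0] = 2
(x ⊛ y)[1] = -2
(x ⊛ y)[2] = -3
(x ⊛ y)[3] = -6
(x ⊛ y)[4] = 7

x ⊛ y = [2, -2, -3, -6, 7]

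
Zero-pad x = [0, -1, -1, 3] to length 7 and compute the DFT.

Original 4-point DFT: [1, 1+4i, -3, 1-4i]
Zero-padded 7-point DFT provides frequency interpolation.

DFT_7([x, 0, ...]) = [1, -3.1039+0.4551i, 2.9940+2.8865i, -0.3901-3.2727i, -0.3901+3.2727i, 2.9940-2.8865i, -3.1039-0.4551i]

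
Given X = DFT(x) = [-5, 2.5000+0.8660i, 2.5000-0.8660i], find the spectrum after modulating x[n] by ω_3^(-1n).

Modulation property: DFT(ω_3^(-1n)·x[n]) = X[(k-1) mod 3], so circularly shift X by 1 positions.

X[k-1] = [2.5000-0.8660i, -5, 2.5000+0.8660i]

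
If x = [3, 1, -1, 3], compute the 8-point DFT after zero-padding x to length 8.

Original 4-point DFT: [6, 4+2i, -2, 4-2i]
Zero-padded 8-point DFT provides frequency interpolation.

DFT_8([x, 0, ...]) = [6, 1.5858-1.8284i, 4+2i, 4.4142-3.8284i, -2, 4.4142+3.8284i, 4-2i, 1.5858+1.8284i]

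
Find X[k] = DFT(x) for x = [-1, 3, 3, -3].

X[k] = Σ(n=0 to 3) x[n] · ω_4^(nk)
where ω_4 = e^(-2πi/4)

Computing each X[k]:
X[0] = 2
X[1] = -4-6i
X[2] = 2
X[3] = -4+6i

X = [2, -4-6i, 2, -4+6i]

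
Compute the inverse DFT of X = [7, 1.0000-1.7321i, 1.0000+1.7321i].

x[n] = (1/3) Σ(k=0 to 2) X[k] · e^(2πikn/3)

Computing each x[n]:
x[0] = 3
x[1] = 3
x[2] = 1

x = [3, 3, 1]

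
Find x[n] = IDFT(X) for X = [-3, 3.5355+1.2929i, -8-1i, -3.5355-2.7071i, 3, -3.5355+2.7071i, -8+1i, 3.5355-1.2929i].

x[n] = (1/8) Σ(k=0 to 7) X[k] · e^(2πikn/8)

Computing each x[n]:
x[0] = -2
x[1] = 1
x[2] = 1
x[3] = -2
x[4] = -2
x[5] = -2
x[6] = 3
x[7] = 0

x = [-2, 1, 1, -2, -2, -2, 3, 0]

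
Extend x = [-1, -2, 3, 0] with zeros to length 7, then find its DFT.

Original 4-point DFT: [0, -4+2i, 4, -4-2i]
Zero-padded 7-point DFT provides frequency interpolation.

DFT_7([x, 0, ...]) = [0, -2.9145-1.3611i, -3.2579+3.2515i, 2.6724+3.2133i, 2.6724-3.2133i, -3.2579-3.2515i, -2.9145+1.3611i]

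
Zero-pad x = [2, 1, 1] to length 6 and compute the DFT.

Original 3-point DFT: [4, 1, 1]
Zero-padded 6-point DFT provides frequency interpolation.

DFT_6([x, 0, ...]) = [4, 2.0000-1.7321i, 1, 2, 1, 2.0000+1.7321i]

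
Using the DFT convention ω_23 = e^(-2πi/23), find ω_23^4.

ω_23^4 = e^(-2πi·4/23)
= cos(-2π·4/23) + i·sin(-2π·4/23)
= cos(-8π/23) + i·sin(-8π/23)

ω_23^4 = cos(-8π/23) + i·sin(-8π/23) = 0.4601-0.8879i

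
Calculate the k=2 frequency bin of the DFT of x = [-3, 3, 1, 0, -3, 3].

X[2] = Σ(n=0 to 5) x[n] · ω_6^(2n) where ω_6 = e^(-2πi/6)
= (-3)·ω_6^0 + (3)·ω_6^2 + (1)·ω_6^4 + (0)·ω_6^6 + (-3)·ω_6^8 + (3)·ω_6^10

X[2] = -5.0000+3.4641i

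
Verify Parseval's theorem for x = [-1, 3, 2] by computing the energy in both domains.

Time domain:
Σ|x[n]|² = |-1|² + |3|² + |2|² = 14.0000

Frequency domain:
(1/3)Σ|X[k]|² = (1/3)(|4|² + |-3.5000-0.8660i|² + |-3.5000+0.8660i|²) = (1/3)·42.0000 = 14.0000

Both sides agree, confirming Parseval's theorem.

Σ|x[n]|² = (1/N)Σ|X[k]|² = 14.0000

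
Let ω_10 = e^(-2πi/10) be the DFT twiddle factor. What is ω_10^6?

ω_10^6 = e^(-2πi·6/10)
= cos(-2π·6/10) + i·sin(-2π·6/10)
= cos(-12π/10) + i·sin(-12π/10)

ω_10^6 = cos(-12π/10) + i·sin(-12π/10) = -0.8090+0.5878i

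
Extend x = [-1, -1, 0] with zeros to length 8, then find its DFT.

Original 3-point DFT: [-2, -0.5000+0.8660i, -0.5000-0.8660i]
Zero-padded 8-point DFT provides frequency interpolation.

DFT_8([x, 0, ...]) = [-2, -1.7071+0.7071i, -1+1i, -0.2929+0.7071i, 0, -0.2929-0.7071i, -1-1i, -1.7071-0.7071i]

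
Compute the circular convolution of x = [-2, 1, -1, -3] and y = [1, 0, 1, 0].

(x ⊛ y)[n] = Σ(m=0 to 3) x[m] · y[(n-m) mod 4]

Computing each output sample:
(x ⊛ y)[0] = -3
(x ⊛ y)[1] = -2
(x ⊛ y)[2] = -3
(x ⊛ y)[3] = -2

x ⊛ y = [-3, -2, -3, -2]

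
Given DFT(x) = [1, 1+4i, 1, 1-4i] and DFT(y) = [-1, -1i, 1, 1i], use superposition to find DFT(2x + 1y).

By linearity: DFT(2x + 1y) = 2·DFT(x) + 1·DFT(y)
= 2·[1, 1+4i, 1, 1-4i] + 1·[-1, -1i, 1, 1i]

Computing element-wise:
Z[0] = 2·(1) + 1·(-1) = 1
Z[1] = 2·(1+4i) + 1·(-1i) = 2+7i
Z[2] = 2·(1) + 1·(1) = 3
Z[3] = 2·(1-4i) + 1·(1i) = 2-7i

DFT(2x + 1y) = 2·X + 1·Y = [1, 2+7i, 3, 2-7i]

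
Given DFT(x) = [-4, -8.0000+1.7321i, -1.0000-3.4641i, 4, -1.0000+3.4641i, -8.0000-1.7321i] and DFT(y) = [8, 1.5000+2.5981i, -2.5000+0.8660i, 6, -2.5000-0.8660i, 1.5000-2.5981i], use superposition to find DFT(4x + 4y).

By linearity: DFT(4x + 4y) = 4·DFT(x) + 4·DFT(y)
= 4·[-4, -8.0000+1.7321i, -1.0000-3.4641i, 4, -1.0000+3.4641i, -8.0000-1.7321i] + 4·[8, 1.5000+2.5981i, -2.5000+0.8660i, 6, -2.5000-0.8660i, 1.5000-2.5981i]

Computing element-wise:
Z[0] = 4·(-4) + 4·(8) = 16
Z[1] = 4·(-8.0000+1.7321i) + 4·(1.5000+2.5981i) = -26.0000+17.3208i
Z[2] = 4·(-1.0000-3.4641i) + 4·(-2.5000+0.8660i) = -14.0000-10.3924i
Z[3] = 4·(4) + 4·(6) = 40
Z[4] = 4·(-1.0000+3.4641i) + 4·(-2.5000-0.8660i) = -14.0000+10.3924i
Z[5] = 4·(-8.0000-1.7321i) + 4·(1.5000-2.5981i) = -26.0000-17.3208i

DFT(4x + 4y) = 4·X + 4·Y = [16, -26.0000+17.3208i, -14.0000-10.3924i, 40, -14.0000+10.3924i, -26.0000-17.3208i]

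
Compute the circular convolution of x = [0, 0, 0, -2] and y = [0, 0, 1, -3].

(x ⊛ y)[n] = Σ(m=0 to 3) x[m] · y[(n-m) mod 4]

Computing each output sample:
(x ⊛ y)[0] = 0
(x ⊛ y)[1] = -2
(x ⊛ y)[2] = 6
(x ⊛ y)[3] = 0

x ⊛ y = [0, -2, 6, 0]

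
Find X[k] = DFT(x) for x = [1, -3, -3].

X[k] = Σ(n=0 to 2) x[n] · ω_3^(nk)
where ω_3 = e^(-2πi/3)

Computing each X[k]:
X[0] = -5
X[1] = 4
X[2] = 4

X = [-5, 4, 4]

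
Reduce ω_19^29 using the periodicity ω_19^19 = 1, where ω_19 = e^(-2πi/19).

Since ω_19^19 = 1, powers reduce modulo 19.
29 mod 19 = 10
So ω_19^29 = ω_19^10 = e^(-2πi·10/19)

ω_19^29 = ω_19^10 = -0.9864+0.1646i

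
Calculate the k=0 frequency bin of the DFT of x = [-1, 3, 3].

X[0] = Σ(n=0 to 2) x[n] · ω_3^0 = Σ x[n]
= (-1) + (3) + (3)

X[0] = 5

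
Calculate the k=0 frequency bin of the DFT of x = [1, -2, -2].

X[0] = Σ(n=0 to 2) x[n] · ω_3^0 = Σ x[n]
= (1) + (-2) + (-2)

X[0] = -3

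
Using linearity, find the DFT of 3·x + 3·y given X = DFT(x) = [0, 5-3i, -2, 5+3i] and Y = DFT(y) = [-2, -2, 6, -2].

By linearity: DFT(3x + 3y) = 3·DFT(x) + 3·DFT(y)
= 3·[0, 5-3i, -2, 5+3i] + 3·[-2, -2, 6, -2]

Computing element-wise:
Z[0] = 3·(0) + 3·(-2) = -6
Z[1] = 3·(5-3i) + 3·(-2) = 9-9i
Z[2] = 3·(-2) + 3·(6) = 12
Z[3] = 3·(5+3i) + 3·(-2) = 9+9i

DFT(3x + 3y) = 3·X + 3·Y = [-6, 9-9i, 12, 9+9i]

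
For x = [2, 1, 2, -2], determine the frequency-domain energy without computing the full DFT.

Parseval: Σ|x[n]|² = (1/N)Σ|X[k]|², so Σ|X[k]|² = N·Σ|x[n]|² = 4·13.0000

Σ|X[k]|² = N·Σ|x[n]|² = 4·13.0000 = 52.0000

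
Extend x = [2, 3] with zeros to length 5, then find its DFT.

Original 2-point DFT: [5, -1]
Zero-padded 5-point DFT provides frequency interpolation.

DFT_5([x, 0, ...]) = [5, 2.9271-2.8532i, -0.4271-1.7634i, -0.4271+1.7634i, 2.9271+2.8532i]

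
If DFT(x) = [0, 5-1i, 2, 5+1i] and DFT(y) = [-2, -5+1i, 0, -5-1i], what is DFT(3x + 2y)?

By linearity: DFT(3x + 2y) = 3·DFT(x) + 2·DFT(y)
= 3·[0, 5-1i, 2, 5+1i] + 2·[-2, -5+1i, 0, -5-1i]

Computing element-wise:
Z[0] = 3·(0) + 2·(-2) = -4
Z[1] = 3·(5-1i) + 2·(-5+1i) = 5-1i
Z[2] = 3·(2) + 2·(0) = 6
Z[3] = 3·(5+1i) + 2·(-5-1i) = 5+1i

DFT(3x + 2y) = 3·X + 2·Y = [-4, 5-1i, 6, 5+1i]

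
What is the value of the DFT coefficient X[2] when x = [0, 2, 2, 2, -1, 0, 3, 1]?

X[2] = Σ(n=0 to 7) x[n] · ω_8^(2n) where ω_8 = e^(-2πi/8)
= (0)·ω_8^0 + (2)·ω_8^2 + (2)·ω_8^4 + (2)·ω_8^6 + (-1)·ω_8^8 + (0)·ω_8^10 + (3)·ω_8^12 + (1)·ω_8^14

X[2] = -6+1i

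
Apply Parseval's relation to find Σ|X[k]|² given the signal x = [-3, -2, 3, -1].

Parseval: Σ|x[n]|² = (1/N)Σ|X[k]|², so Σ|X[k]|² = N·Σ|x[n]|² = 4·23.0000

Σ|X[k]|² = N·Σ|x[n]|² = 4·23.0000 = 92.0000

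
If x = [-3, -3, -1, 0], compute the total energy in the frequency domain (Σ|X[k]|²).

Parseval: Σ|x[n]|² = (1/N)Σ|X[k]|², so Σ|X[k]|² = N·Σ|x[n]|² = 4·19.0000

Σ|X[k]|² = N·Σ|x[n]|² = 4·19.0000 = 76.0000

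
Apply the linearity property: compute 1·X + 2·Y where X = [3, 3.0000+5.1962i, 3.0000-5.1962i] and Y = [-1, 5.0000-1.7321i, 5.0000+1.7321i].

By linearity: DFT(1x + 2y) = 1·DFT(x) + 2·DFT(y)
= 1·[3, 3.0000+5.1962i, 3.0000-5.1962i] + 2·[-1, 5.0000-1.7321i, 5.0000+1.7321i]

Computing element-wise:
Z[0] = 1·(3) + 2·(-1) = 1
Z[1] = 1·(3.0000+5.1962i) + 2·(5.0000-1.7321i) = 13.0000+1.7320i
Z[2] = 1·(3.0000-5.1962i) + 2·(5.0000+1.7321i) = 13.0000-1.7320i

DFT(1x + 2y) = 1·X + 2·Y = [1, 13.0000+1.7320i, 13.0000-1.7320i]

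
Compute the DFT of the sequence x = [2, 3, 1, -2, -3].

X[k] = Σ(n=0 to 4) x[n] · ω_5^(nk)
where ω_5 = e^(-2πi/5)

Computing each X[k]:
X[0] = 1
X[1] = 2.8090-7.4697i
X[2] = 1.6910-0.6735i
X[3] = 1.6910+0.6735i
X[4] = 2.8090+7.4697i

X = [1, 2.8090-7.4697i, 1.6910-0.6735i, 1.6910+0.6735i, 2.8090+7.4697i]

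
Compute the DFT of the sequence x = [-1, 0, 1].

X[k] = Σ(n=0 to 2) x[n] · ω_3^(nk)
where ω_3 = e^(-2πi/3)

Computing each X[k]:
X[0] = 0
X[1] = -1.5000+0.8660i
X[2] = -1.5000-0.8660i

X = [0, -1.5000+0.8660i, -1.5000-0.8660i]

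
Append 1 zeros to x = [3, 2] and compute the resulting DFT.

Original 2-point DFT: [5, 1]
Zero-padded 3-point DFT provides frequency interpolation.

DFT_3([x, 0, ...]) = [5, 2.0000-1.7321i, 2.0000+1.7321i]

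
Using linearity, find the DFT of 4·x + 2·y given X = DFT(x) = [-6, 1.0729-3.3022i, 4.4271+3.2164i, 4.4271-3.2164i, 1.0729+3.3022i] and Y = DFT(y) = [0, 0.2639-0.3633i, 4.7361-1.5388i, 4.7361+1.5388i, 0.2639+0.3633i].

By linearity: DFT(4x + 2y) = 4·DFT(x) + 2·DFT(y)
= 4·[-6, 1.0729-3.3022i, 4.4271+3.2164i, 4.4271-3.2164i, 1.0729+3.3022i] + 2·[0, 0.2639-0.3633i, 4.7361-1.5388i, 4.7361+1.5388i, 0.2639+0.3633i]

Computing element-wise:
Z[0] = 4·(-6) + 2·(0) = -24
Z[1] = 4·(1.0729-3.3022i) + 2·(0.2639-0.3633i) = 4.8194-13.9354i
Z[2] = 4·(4.4271+3.2164i) + 2·(4.7361-1.5388i) = 27.1806+9.7880i
Z[3] = 4·(4.4271-3.2164i) + 2·(4.7361+1.5388i) = 27.1806-9.7880i
Z[4] = 4·(1.0729+3.3022i) + 2·(0.2639+0.3633i) = 4.8194+13.9354i

DFT(4x + 2y) = 4·X + 2·Y = [-24, 4.8194-13.9354i, 27.1806+9.7880i, 27.1806-9.7880i, 4.8194+13.9354i]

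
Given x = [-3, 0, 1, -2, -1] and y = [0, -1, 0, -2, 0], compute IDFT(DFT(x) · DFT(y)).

(x ⊛ y)[n] = Σ(m=0 to 4) x[m] · y[(n-m) mod 5]

Computing each output sample:
(x ⊛ y)[0] = -1
(x ⊛ y)[1] = 7
(x ⊛ y)[2] = 2
(x ⊛ y)[3] = 5
(x ⊛ y)[4] = 2

x ⊛ y = [-1, 7, 2, 5, 2]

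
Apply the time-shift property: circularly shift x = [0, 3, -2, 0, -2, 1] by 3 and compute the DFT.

Time shift by 3: X_shifted[k] = ω_6^(3k) · X[k]
Shifted x = [0, -2, 1, 0, 3, -2]

DFT(x[n-3]) = [0, -4.0000+1.7321i, -1.7321i, 8, 1.7321i, -4.0000-1.7321i]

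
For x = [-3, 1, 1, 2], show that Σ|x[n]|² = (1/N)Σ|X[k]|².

Time domain:
Σ|x[n]|² = |-3|² + |1|² + |1|² + |2|² = 15.0000

Frequency domain:
(1/4)Σ|X[k]|² = (1/4)(|1|² + |-4+1i|² + |-5|² + |-4-1i|²) = (1/4)·60.0000 = 15.0000

Both sides agree, confirming Parseval's theorem.

Σ|x[n]|² = (1/N)Σ|X[k]|² = 15.0000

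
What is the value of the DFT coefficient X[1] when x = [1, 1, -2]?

X[1] = Σ(n=0 to 2) x[n] · ω_3^(1n) where ω_3 = e^(-2πi/3)
= (1)·ω_3^0 + (1)·ω_3^1 + (-2)·ω_3^2

X[1] = 1.5000-2.5981i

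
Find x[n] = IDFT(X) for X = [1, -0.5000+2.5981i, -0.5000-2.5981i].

x[n] = (1/3) Σ(k=0 to 2) X[k] · e^(2πikn/3)

Computing each x[n]:
x[0] = 0
x[1] = -1
x[2] = 2

x = [0, -1, 2]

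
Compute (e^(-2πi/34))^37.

Since ω_34^34 = 1, powers reduce modulo 34.
37 mod 34 = 3
So ω_34^37 = ω_34^3 = e^(-2πi·3/34)

ω_34^37 = ω_34^3 = 0.8502-0.5264i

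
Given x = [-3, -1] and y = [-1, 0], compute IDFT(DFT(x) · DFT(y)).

(x ⊛ y)[n] = Σ(m=0 to 1) x[m] · y[(n-m) mod 2]

Computing each output sample:
(x ⊛ y)[0] = 3
(x ⊛ y)[1] = 1

x ⊛ y = [3, 1]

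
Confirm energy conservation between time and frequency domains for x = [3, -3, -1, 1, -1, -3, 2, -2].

Time domain:
Σ|x[n]|² = |3|² + |-3|² + |-1|² + |1|² + |-1|² + |-3|² + |2|² + |-2|² = 38.0000

Frequency domain:
(1/8)Σ|X[k]|² = (1/8)(|-4|² + |1.8787+0.8787i|² + |1+5i|² + |6.1213-5.1213i|² + |10|² + |6.1213+5.1213i|² + |1-5i|² + |1.8787-0.8787i|²) = (1/8)·304.0000 = 38.0000

Both sides agree, confirming Parseval's theorem.

Σ|x[n]|² = (1/N)Σ|X[k]|² = 38.0000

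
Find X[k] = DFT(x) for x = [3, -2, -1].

X[k] = Σ(n=0 to 2) x[n] · ω_3^(nk)
where ω_3 = e^(-2πi/3)

Computing each X[k]:
X[0] = 0
X[1] = 4.5000+0.8660i
X[2] = 4.5000-0.8660i

X = [0, 4.5000+0.8660i, 4.5000-0.8660i]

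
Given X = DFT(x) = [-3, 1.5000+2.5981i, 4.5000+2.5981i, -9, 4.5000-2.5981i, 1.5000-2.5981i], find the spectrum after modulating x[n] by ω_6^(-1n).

Modulation property: DFT(ω_6^(-1n)·x[n]) = X[(k-1) mod 6], so circularly shift X by 1 positions.

X[k-1] = [1.5000-2.5981i, -3, 1.5000+2.5981i, 4.5000+2.5981i, -9, 4.5000-2.5981i]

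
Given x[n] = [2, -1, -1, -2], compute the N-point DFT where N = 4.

X[k] = Σ(n=0 to 3) x[n] · ω_4^(nk)
where ω_4 = e^(-2πi/4)

Computing each X[k]:
X[0] = -2
X[1] = 3-1i
X[2] = 4
X[3] = 3+1i

X = [-2, 3-1i, 4, 3+1i]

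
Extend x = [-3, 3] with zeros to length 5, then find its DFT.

Original 2-point DFT: [0, -6]
Zero-padded 5-point DFT provides frequency interpolation.

DFT_5([x, 0, ...]) = [0, -2.0729-2.8532i, -5.4271-1.7634i, -5.4271+1.7634i, -2.0729+2.8532i]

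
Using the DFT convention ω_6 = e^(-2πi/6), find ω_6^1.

ω_6^1 = e^(-2πi·1/6)
= cos(-2π·1/6) + i·sin(-2π·1/6)
= cos(-2π/6) + i·sin(-2π/6)

ω_6^1 = cos(-2π/6) + i·sin(-2π/6) = 0.5000-0.8660i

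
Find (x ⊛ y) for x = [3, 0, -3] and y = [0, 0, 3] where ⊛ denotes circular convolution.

(x ⊛ y)[n] = Σ(m=0 to 2) x[m] · y[(n-m) mod 3]

Computing each output sample:
(x ⊛ y)[0] = 0
(x ⊛ y)[1] = -9
(x ⊛ y)[2] = 9

x ⊛ y = [0, -9, 9]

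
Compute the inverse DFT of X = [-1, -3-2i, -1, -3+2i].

x[n] = (1/4) Σ(k=0 to 3) X[k] · e^(2πikn/4)

Computing each x[n]:
x[0] = -2
x[1] = 1
x[2] = 1
x[3] = -1

x = [-2, 1, 1, -1]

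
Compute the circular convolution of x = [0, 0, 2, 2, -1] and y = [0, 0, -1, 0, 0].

(x ⊛ y)[n] = Σ(m=0 to 4) x[m] · y[(n-m) mod 5]

Computing each output sample:
(x ⊛ y)[0] = -2
(x ⊛ y)[1] = 1
(x ⊛ y)[2] = 0
(x ⊛ y)[3] = 0
(x ⊛ y)[4] = -2

x ⊛ y = [-2, 1, 0, 0, -2]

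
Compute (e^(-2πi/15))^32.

Since ω_15^15 = 1, powers reduce modulo 15.
32 mod 15 = 2
So ω_15^32 = ω_15^2 = e^(-2πi·2/15)

ω_15^32 = ω_15^2 = 0.6691-0.7431i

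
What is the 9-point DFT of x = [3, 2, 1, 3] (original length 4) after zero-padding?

Original 4-point DFT: [9, 2+1i, -1, 2-1i]
Zero-padded 9-point DFT provides frequency interpolation.

DFT_9([x, 0, ...]) = [9, 3.2057-4.8685i, 0.9076+0.2864i, 4.5000-0.8660i, 0.3867-2.6393i, 0.3867+2.6393i, 4.5000+0.8660i, 0.9076-0.2864i, 3.2057+4.8685i]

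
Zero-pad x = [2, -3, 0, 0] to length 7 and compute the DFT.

Original 4-point DFT: [-1, 2+3i, 5, 2-3i]
Zero-padded 7-point DFT provides frequency interpolation.

DFT_7([x, 0, ...]) = [-1, 0.1295+2.3455i, 2.6676+2.9248i, 4.7029+1.3017i, 4.7029-1.3017i, 2.6676-2.9248i, 0.1295-2.3455i]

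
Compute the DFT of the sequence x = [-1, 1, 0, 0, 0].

X[k] = Σ(n=0 to 4) x[n] · ω_5^(nk)
where ω_5 = e^(-2πi/5)

Computing each X[k]:
X[0] = 0
X[1] = -0.6910-0.9511i
X[2] = -1.8090-0.5878i
X[3] = -1.8090+0.5878i
X[4] = -0.6910+0.9511i

X = [0, -0.6910-0.9511i, -1.8090-0.5878i, -1.8090+0.5878i, -0.6910+0.9511i]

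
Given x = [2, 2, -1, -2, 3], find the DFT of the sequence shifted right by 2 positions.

Time shift by 2: X_shifted[k] = ω_5^(2k) · X[k]
Shifted x = [-2, 3, 2, 2, -1]

DFT(x[n-2]) = [4, -4.6180-3.8042i, -2.3820-2.3511i, -2.3820+2.3511i, -4.6180+3.8042i]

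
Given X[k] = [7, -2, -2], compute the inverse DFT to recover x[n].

x[n] = (1/3) Σ(k=0 to 2) X[k] · e^(2πikn/3)

Computing each x[n]:
x[0] = 1
x[1] = 3
x[2] = 3

x = [1, 3, 3]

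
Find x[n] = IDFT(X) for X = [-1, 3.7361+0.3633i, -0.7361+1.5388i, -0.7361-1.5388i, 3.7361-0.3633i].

x[n] = (1/5) Σ(k=0 to 4) X[k] · e^(2πikn/5)

Computing each x[n]:
x[0] = 1
x[1] = 0
x[2] = -1
x[3] = -2
x[4] = 1

x = [1, 0, -1, -2, 1]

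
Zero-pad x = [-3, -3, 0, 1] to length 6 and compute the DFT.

Original 4-point DFT: [-5, -3+4i, -1, -3-4i]
Zero-padded 6-point DFT provides frequency interpolation.

DFT_6([x, 0, ...]) = [-5, -5.5000+2.5981i, -0.5000+2.5981i, -1, -0.5000-2.5981i, -5.5000-2.5981i]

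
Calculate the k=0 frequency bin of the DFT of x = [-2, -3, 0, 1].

X[0] = Σ(n=0 to 3) x[n] · ω_4^0 = Σ x[n]
= (-2) + (-3) + (0) + (1)

X[0] = -4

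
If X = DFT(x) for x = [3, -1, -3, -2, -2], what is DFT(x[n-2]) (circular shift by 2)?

Time shift by 2: X_shifted[k] = ω_5^(2k) · X[k]
Shifted x = [-2, -2, 3, -1, -3]

DFT(x[n-2]) = [-5, -5.1631-3.3022i, 2.6631+3.2164i, 2.6631-3.2164i, -5.1631+3.3022i]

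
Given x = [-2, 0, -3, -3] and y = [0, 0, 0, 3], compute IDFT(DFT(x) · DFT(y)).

(x ⊛ y)[n] = Σ(m=0 to 3) x[m] · y[(n-m) mod 4]

Computing each output sample:
(x ⊛ y)[0] = 0
(x ⊛ y)[1] = -9
(x ⊛ y)[2] = -9
(x ⊛ y)[3] = -6

x ⊛ y = [0, -9, -9, -6]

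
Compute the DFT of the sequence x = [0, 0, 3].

X[k] = Σ(n=0 to 2) x[n] · ω_3^(nk)
where ω_3 = e^(-2πi/3)

Computing each X[k]:
X[0] = 3
X[1] = -1.5000+2.5981i
X[2] = -1.5000-2.5981i

X = [3, -1.5000+2.5981i, -1.5000-2.5981i]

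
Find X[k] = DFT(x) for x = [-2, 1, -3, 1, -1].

X[k] = Σ(n=0 to 4) x[n] · ω_5^(nk)
where ω_5 = e^(-2πi/5)

Computing each X[k]:
X[0] = -4
X[1] = -0.3820+0.4490i
X[2] = -2.6180-4.9798i
X[3] = -2.6180+4.9798i
X[4] = -0.3820-0.4490i

X = [-4, -0.3820+0.4490i, -2.6180-4.9798i, -2.6180+4.9798i, -0.3820-0.4490i]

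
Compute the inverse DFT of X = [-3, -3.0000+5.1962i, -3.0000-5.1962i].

x[n] = (1/3) Σ(k=0 to 2) X[k] · e^(2πikn/3)

Computing each x[n]:
x[0] = -3
x[1] = -3
x[2] = 3

x = [-3, -3, 3]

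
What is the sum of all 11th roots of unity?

Sum of all nth roots of unity equals 0 for n > 1 (geometric series with r ≠ 1).

0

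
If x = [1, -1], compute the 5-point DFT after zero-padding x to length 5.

Original 2-point DFT: [0, 2]
Zero-padded 5-point DFT provides frequency interpolation.

DFT_5([x, 0, ...]) = [0, 0.6910+0.9511i, 1.8090+0.5878i, 1.8090-0.5878i, 0.6910-0.9511i]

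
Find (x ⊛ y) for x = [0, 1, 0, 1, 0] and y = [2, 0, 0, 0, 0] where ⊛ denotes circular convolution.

(x ⊛ y)[n] = Σ(m=0 to 4) x[m] · y[(n-m) mod 5]

Computing each output sample:
(x ⊛ y)[0] = 0
(x ⊛ y)[1] = 2
(x ⊛ y)[2] = 0
(x ⊛ y)[3] = 2
(x ⊛ y)[4] = 0

x ⊛ y = [0, 2, 0, 2, 0]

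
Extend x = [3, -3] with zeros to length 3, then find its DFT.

Original 2-point DFT: [0, 6]
Zero-padded 3-point DFT provides frequency interpolation.

DFT_3([x, 0, ...]) = [0, 4.5000+2.5981i, 4.5000-2.5981i]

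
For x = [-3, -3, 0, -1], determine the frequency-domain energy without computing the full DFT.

Parseval: Σ|x[n]|² = (1/N)Σ|X[k]|², so Σ|X[k]|² = N·Σ|x[n]|² = 4·19.0000

Σ|X[k]|² = N·Σ|x[n]|² = 4·19.0000 = 76.0000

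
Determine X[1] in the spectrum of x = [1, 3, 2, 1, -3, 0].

X[1] = Σ(n=0 to 5) x[n] · ω_6^(1n) where ω_6 = e^(-2πi/6)
= (1)·ω_6^0 + (3)·ω_6^1 + (2)·ω_6^2 + (1)·ω_6^3 + (-3)·ω_6^4 + (0)·ω_6^5

X[1] = 2.0000-6.9282i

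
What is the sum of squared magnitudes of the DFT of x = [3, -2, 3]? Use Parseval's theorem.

Parseval: Σ|x[n]|² = (1/N)Σ|X[k]|², so Σ|X[k]|² = N·Σ|x[n]|² = 3·22.0000

Σ|X[k]|² = N·Σ|x[n]|² = 3·22.0000 = 66.0000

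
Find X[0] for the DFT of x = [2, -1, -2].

X[0] = Σ(n=0 to 2) x[n] · ω_3^0 = Σ x[n]
= (2) + (-1) + (-2)

X[0] = -1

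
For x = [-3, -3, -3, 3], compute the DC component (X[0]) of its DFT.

X[0] = Σ(n=0 to 3) x[n] · ω_4^0 = Σ x[n]
= (-3) + (-3) + (-3) + (3)

X[0] = -6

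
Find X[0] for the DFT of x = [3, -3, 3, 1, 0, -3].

X[0] = Σ(n=0 to 5) x[n] · ω_6^0 = Σ x[n]
= (3) + (-3) + (3) + (1) + (0) + (-3)

X[0] = 1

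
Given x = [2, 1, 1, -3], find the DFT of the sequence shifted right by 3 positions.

Time shift by 3: X_shifted[k] = ω_4^(3k) · X[k]
Shifted x = [1, 1, -3, 2]

DFT(x[n-3]) = [1, 4+1i, -5, 4-1i]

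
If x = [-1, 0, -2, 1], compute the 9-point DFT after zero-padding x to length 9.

Original 4-point DFT: [-2, 1+1i, -4, 1-1i]
Zero-padded 9-point DFT provides frequency interpolation.

DFT_9([x, 0, ...]) = [-2, -1.8473+1.1036i, 0.3794+1.5501i, 1.0000-1.7321i, -3.0321-2.1516i, -3.0321+2.1516i, 1.0000+1.7321i, 0.3794-1.5501i, -1.8473-1.1036i]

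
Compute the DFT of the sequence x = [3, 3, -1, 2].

X[k] = Σ(n=0 to 3) x[n] · ω_4^(nk)
where ω_4 = e^(-2πi/4)

Computing each X[k]:
X[0] = 7
X[1] = 4-1i
X[2] = -3
X[3] = 4+1i

X = [7, 4-1i, -3, 4+1i]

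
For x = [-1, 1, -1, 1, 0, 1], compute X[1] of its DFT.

X[1] = Σ(n=0 to 5) x[n] · ω_6^(1n) where ω_6 = e^(-2πi/6)
= (-1)·ω_6^0 + (1)·ω_6^1 + (-1)·ω_6^2 + (1)·ω_6^3 + (0)·ω_6^4 + (1)·ω_6^5

X[1] = -0.5000+0.8660i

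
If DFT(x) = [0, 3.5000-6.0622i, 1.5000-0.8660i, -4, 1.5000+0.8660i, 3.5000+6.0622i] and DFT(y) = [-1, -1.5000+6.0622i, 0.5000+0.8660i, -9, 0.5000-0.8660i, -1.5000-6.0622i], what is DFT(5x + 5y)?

By linearity: DFT(5x + 5y) = 5·DFT(x) + 5·DFT(y)
= 5·[0, 3.5000-6.0622i, 1.5000-0.8660i, -4, 1.5000+0.8660i, 3.5000+6.0622i] + 5·[-1, -1.5000+6.0622i, 0.5000+0.8660i, -9, 0.5000-0.8660i, -1.5000-6.0622i]

Computing element-wise:
Z[0] = 5·(0) + 5·(-1) = -5
Z[1] = 5·(3.5000-6.0622i) + 5·(-1.5000+6.0622i) = 10
Z[2] = 5·(1.5000-0.8660i) + 5·(0.5000+0.8660i) = 10
Z[3] = 5·(-4) + 5·(-9) = -65
Z[4] = 5·(1.5000+0.8660i) + 5·(0.5000-0.8660i) = 10
Z[5] = 5·(3.5000+6.0622i) + 5·(-1.5000-6.0622i) = 10

DFT(5x + 5y) = 5·X + 5·Y = [-5, 10, 10, -65, 10, 10]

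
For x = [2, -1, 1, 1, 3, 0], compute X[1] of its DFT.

X[1] = Σ(n=0 to 5) x[n] · ω_6^(1n) where ω_6 = e^(-2πi/6)
= (2)·ω_6^0 + (-1)·ω_6^1 + (1)·ω_6^2 + (1)·ω_6^3 + (3)·ω_6^4 + (0)·ω_6^5

X[1] = -1.5000+2.5981i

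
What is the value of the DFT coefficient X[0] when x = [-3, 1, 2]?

X[0] = Σ(n=0 to 2) x[n] · ω_3^0 = Σ x[n]
= (-3) + (1) + (2)

X[0] = 0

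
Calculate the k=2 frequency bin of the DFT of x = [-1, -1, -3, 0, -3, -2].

X[2] = Σ(n=0 to 5) x[n] · ω_6^(2n) where ω_6 = e^(-2πi/6)
= (-1)·ω_6^0 + (-1)·ω_6^2 + (-3)·ω_6^4 + (0)·ω_6^6 + (-3)·ω_6^8 + (-2)·ω_6^10

X[2] = 3.5000-0.8660i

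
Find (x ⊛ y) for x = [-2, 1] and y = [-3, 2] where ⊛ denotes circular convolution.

(x ⊛ y)[n] = Σ(m=0 to 1) x[m] · y[(n-m) mod 2]

Computing each output sample:
(x ⊛ y)[0] = 8
(x ⊛ y)[1] = -7

x ⊛ y = [8, -7]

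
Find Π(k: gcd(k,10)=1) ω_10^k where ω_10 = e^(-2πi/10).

The primitive 10th roots of unity are ω_10^k for k coprime to 10: k ∈ {1, 3, 7, 9}
Their product equals the constant term of the cyclotomic polynomial Φ_10(x) up to sign.
For n ≥ 3, the product of all primitive nth roots of unity is 1. (For n=1 it is 1; for n=2 it is -1.)

1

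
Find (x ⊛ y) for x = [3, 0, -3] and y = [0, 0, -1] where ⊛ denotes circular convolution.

(x ⊛ y)[n] = Σ(m=0 to 2) x[m] · y[(n-m) mod 3]

Computing each output sample:
(x ⊛ y)[0] = 0
(x ⊛ y)[1] = 3
(x ⊛ y)[2] = -3

x ⊛ y = [0, 3, -3]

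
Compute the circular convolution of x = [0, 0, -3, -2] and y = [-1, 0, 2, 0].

(x ⊛ y)[n] = Σ(m=0 to 3) x[m] · y[(n-m) mod 4]

Computing each output sample:
(x ⊛ y)[0] = -6
(x ⊛ y)[1] = -4
(x ⊛ y)[2] = 3
(x ⊛ y)[3] = 2

x ⊛ y = [-6, -4, 3, 2]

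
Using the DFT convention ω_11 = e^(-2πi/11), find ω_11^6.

ω_11^6 = e^(-2πi·6/11)
= cos(-2π·6/11) + i·sin(-2π·6/11)
= cos(-12π/11) + i·sin(-12π/11)

ω_11^6 = cos(-12π/11) + i·sin(-12π/11) = -0.9595+0.2817i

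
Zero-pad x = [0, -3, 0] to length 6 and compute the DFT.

Original 3-point DFT: [-3, 1.5000+2.5981i, 1.5000-2.5981i]
Zero-padded 6-point DFT provides frequency interpolation.

DFT_6([x, 0, ...]) = [-3, -1.5000+2.5981i, 1.5000+2.5981i, 3, 1.5000-2.5981i, -1.5000-2.5981i]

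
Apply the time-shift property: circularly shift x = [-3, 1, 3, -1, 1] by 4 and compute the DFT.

Time shift by 4: X_shifted[k] = ω_5^(4k) · X[k]
Shifted x = [1, 3, -1, 1, -3]

DFT(x[n-4]) = [1, 1.0000-4.5308i, 1.0000-5.4288i, 1.0000+5.4288i, 1.0000+4.5308i]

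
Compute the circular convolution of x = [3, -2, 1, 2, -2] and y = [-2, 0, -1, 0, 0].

(x ⊛ y)[n] = Σ(m=0 to 4) x[m] · y[(n-m) mod 5]

Computing each output sample:
(x ⊛ y)[0] = -8
(x ⊛ y)[1] = 6
(x ⊛ y)[2] = -5
(x ⊛ y)[3] = -2
(x ⊛ y)[4] = 3

x ⊛ y = [-8, 6, -5, -2, 3]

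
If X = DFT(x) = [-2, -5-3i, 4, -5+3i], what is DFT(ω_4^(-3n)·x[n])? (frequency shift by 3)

Modulation property: DFT(ω_4^(-3n)·x[n]) = X[(k-3) mod 4], so circularly shift X by 3 positions.

X[k-3] = [-5-3i, 4, -5+3i, -2]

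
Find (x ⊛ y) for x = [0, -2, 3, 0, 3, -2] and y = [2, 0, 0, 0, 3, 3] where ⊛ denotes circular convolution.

(x ⊛ y)[n] = Σ(m=0 to 5) x[m] · y[(n-m) mod 6]

Computing each output sample:
(x ⊛ y)[0] = 3
(x ⊛ y)[1] = 5
(x ⊛ y)[2] = 15
(x ⊛ y)[3] = 3
(x ⊛ y)[4] = 0
(x ⊛ y)[5] = -10

x ⊛ y = [3, 5, 15, 3, 0, -10]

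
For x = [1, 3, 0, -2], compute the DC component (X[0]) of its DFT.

X[0] = Σ(n=0 to 3) x[n] · ω_4^0 = Σ x[n]
= (1) + (3) + (0) + (-2)

X[0] = 2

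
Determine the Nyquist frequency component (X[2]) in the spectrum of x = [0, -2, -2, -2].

X[2] = Σ(n=0 to 3) x[n] · ω_4^(2n) where ω_4 = e^(-2πi/4)
= (0)·ω_4^0 + (-2)·ω_4^2 + (-2)·ω_4^4 + (-2)·ω_4^6

X[2] = 2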